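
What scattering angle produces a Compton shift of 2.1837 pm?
84.26°

From the Compton formula Δλ = λ_C(1 - cos θ), we can solve for θ:

cos θ = 1 - Δλ/λ_C

Given:
- Δλ = 2.1837 pm
- λ_C = h/(m_e·c) ≈ 2.42631024 pm

cos θ = 1 - 2.1837/2.42631024
cos θ = 1 - 0.900009
cos θ = 0.099991

θ = arccos(0.099991)
θ = 84.26°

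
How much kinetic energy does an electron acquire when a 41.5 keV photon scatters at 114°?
4.2551 keV

By energy conservation: K_e = E_initial - E_final

First find the scattered photon energy:
Initial wavelength: λ = hc/E = 29.8757 pm
Compton shift: Δλ = λ_C(1 - cos(114°)) = 3.4132 pm
Final wavelength: λ' = 29.8757 + 3.4132 = 33.2889 pm
Final photon energy: E' = hc/λ' = 37.2449 keV

Electron kinetic energy:
K_e = E - E' = 41.5000 - 37.2449 = 4.2551 keV

(Intermediate values are shown rounded; full precision is carried through to the final answer.)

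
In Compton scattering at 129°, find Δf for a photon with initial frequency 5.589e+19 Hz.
2.371e+19 Hz (decrease)

Convert frequency to wavelength (c = 299792458 m/s):
λ₀ = c/f₀ = 299792458/5.589e+19 = 5.3639731e-12 m = 5.3640 pm

Calculate Compton shift:
Δλ = λ_C(1 - cos(129°)) = 3.9532 pm

Final wavelength:
λ' = λ₀ + Δλ = 5.3640 + 3.9532 = 9.3172 pm

Final frequency:
f' = c/λ' = 299792458/9.3172099e-12 = 3.2176205e+19 Hz

Frequency shift (decrease):
Δf = f₀ - f' = 5.589e+19 - 3.2176205e+19 = 2.371e+19 Hz

(Intermediate values are shown rounded; full precision is carried through to the final answer.)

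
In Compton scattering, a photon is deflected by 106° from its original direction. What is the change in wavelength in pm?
3.0951 pm

Using the Compton scattering formula:
Δλ = λ_C(1 - cos θ)

where λ_C = h/(m_e·c) ≈ 2.4263 pm is the Compton wavelength of an electron.

For θ = 106°:
cos(106°) = -0.2756
1 - cos(106°) = 1.2756

Δλ = 2.4263 × 1.2756
Δλ = 3.0951 pm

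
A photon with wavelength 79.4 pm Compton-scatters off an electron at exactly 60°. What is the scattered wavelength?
80.6132 pm

Using the Compton formula: λ' = λ + λ_C(1 − cos θ)

For θ = 60°, cos θ = 1/2 (exact) = 0.5000, so:
1 − cos 60° = 1 − (1/2) = 0.5000

Δλ = λ_C × 0.5000 = 2.4263 × 0.5000 = 1.2132 pm

λ' = 79.4 + 1.2132 = 80.6132 pm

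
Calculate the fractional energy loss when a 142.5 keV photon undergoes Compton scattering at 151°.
0.3433 (or 34.33%)

Calculate initial and final photon energies:

Initial: E₀ = 142.5 keV → λ₀ = 8.7006 pm
Compton shift: Δλ = 4.5484 pm
Final wavelength: λ' = 13.2491 pm
Final energy: E' = 93.5797 keV

Fractional energy loss:
(E₀ - E')/E₀ = (142.5000 - 93.5797)/142.5000
= 48.9203/142.5000
= 0.3433
= 34.33%

(Intermediate values are shown rounded; full precision is carried through to the final answer.)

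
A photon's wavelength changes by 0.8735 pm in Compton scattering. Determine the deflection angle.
50.21°

From the Compton formula Δλ = λ_C(1 - cos θ), we can solve for θ:

cos θ = 1 - Δλ/λ_C

Given:
- Δλ = 0.8735 pm
- λ_C = h/(m_e·c) ≈ 2.42631024 pm

cos θ = 1 - 0.8735/2.42631024
cos θ = 1 - 0.360012
cos θ = 0.639988

θ = arccos(0.639988)
θ = 50.21°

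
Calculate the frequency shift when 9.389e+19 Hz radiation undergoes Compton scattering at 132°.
5.250e+19 Hz (decrease)

Convert frequency to wavelength (c = 299792458 m/s):
λ₀ = c/f₀ = 299792458/9.389e+19 = 3.1930180e-12 m = 3.1930 pm

Calculate Compton shift:
Δλ = λ_C(1 - cos(132°)) = 4.0498 pm

Final wavelength:
λ' = λ₀ + Δλ = 3.1930 + 4.0498 = 7.2428 pm

Final frequency:
f' = c/λ' = 299792458/7.2428467e-12 = 4.1391524e+19 Hz

Frequency shift (decrease):
Δf = f₀ - f' = 9.389e+19 - 4.1391524e+19 = 5.250e+19 Hz

(Intermediate values are shown rounded; full precision is carried through to the final answer.)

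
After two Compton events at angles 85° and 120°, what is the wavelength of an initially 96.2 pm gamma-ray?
102.0543 pm

Apply Compton shift twice:

First scattering at θ₁ = 85°:
Δλ₁ = λ_C(1 - cos(85°))
Δλ₁ = 2.4263 × 0.9128
Δλ₁ = 2.2148 pm

After first scattering:
λ₁ = 96.2 + 2.2148 = 98.4148 pm

Second scattering at θ₂ = 120°:
Δλ₂ = λ_C(1 - cos(120°))
Δλ₂ = 2.4263 × 1.5000
Δλ₂ = 3.6395 pm

Final wavelength:
λ₂ = 98.4148 + 3.6395 = 102.0543 pm

Total shift: Δλ_total = 2.2148 + 3.6395 = 5.8543 pm

(Intermediate values are shown rounded; full precision is carried through to the final answer.)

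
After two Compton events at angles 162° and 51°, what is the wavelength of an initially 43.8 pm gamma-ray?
49.4333 pm

Apply Compton shift twice:

First scattering at θ₁ = 162°:
Δλ₁ = λ_C(1 - cos(162°))
Δλ₁ = 2.4263 × 1.9511
Δλ₁ = 4.7339 pm

After first scattering:
λ₁ = 43.8 + 4.7339 = 48.5339 pm

Second scattering at θ₂ = 51°:
Δλ₂ = λ_C(1 - cos(51°))
Δλ₂ = 2.4263 × 0.3707
Δλ₂ = 0.8994 pm

Final wavelength:
λ₂ = 48.5339 + 0.8994 = 49.4333 pm

Total shift: Δλ_total = 4.7339 + 0.8994 = 5.6333 pm

(Intermediate values are shown rounded; full precision is carried through to the final answer.)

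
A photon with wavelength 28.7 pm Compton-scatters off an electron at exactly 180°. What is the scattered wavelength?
33.5526 pm

Using the Compton formula: λ' = λ + λ_C(1 − cos θ)

For θ = 180°, cos θ = -1 (exact) = -1.0000, so:
1 − cos 180° = 1 − (-1) = 2.0000

Δλ = λ_C × 2.0000 = 2.4263 × 2.0000 = 4.8526 pm

λ' = 28.7 + 4.8526 = 33.5526 pm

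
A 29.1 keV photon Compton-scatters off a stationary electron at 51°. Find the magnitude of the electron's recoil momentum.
1.3255e-23 kg·m/s

The electron is initially at rest, so by conservation of momentum:
p⃗_e = p⃗₀ − p⃗'  (incident photon momentum minus scattered photon momentum)

Photon momentum magnitudes (p = h/λ = E/c):
λ₀ = hc/E₀ = 42.6063 pm → p₀ = h/λ₀ = 1.5552e-23 kg·m/s
Δλ = λ_C(1 − cos 51°) = 0.8994 pm
λ' = 43.5056 pm → p' = h/λ' = 1.5230e-23 kg·m/s

The scattered photon makes angle θ = 51° with the incident direction, so by the law of cosines:
|p⃗_e|² = p₀² + p'² − 2p₀p'cos θ
|p⃗_e|² = (1.5552e-23)² + (1.5230e-23)² − 2·1.5552e-23·1.5230e-23·cos(51°)
|p⃗_e| = 1.3255e-23 kg·m/s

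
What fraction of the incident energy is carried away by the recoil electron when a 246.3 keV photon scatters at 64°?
0.2130 (or 21.30%)

Calculate initial and final photon energies:

Initial: E₀ = 246.3 keV → λ₀ = 5.0339 pm
Compton shift: Δλ = 1.3627 pm
Final wavelength: λ' = 6.3966 pm
Final energy: E' = 193.8296 keV

Fractional energy loss:
(E₀ - E')/E₀ = (246.3000 - 193.8296)/246.3000
= 52.4704/246.3000
= 0.2130
= 21.30%

(Intermediate values are shown rounded; full precision is carried through to the final answer.)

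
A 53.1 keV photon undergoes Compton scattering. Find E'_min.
43.9632 keV (at θ = 180°)

The scattered photon has minimum energy when its wavelength is maximum, i.e., when the Compton shift Δλ = λ_C(1 − cos θ) is maximum. This occurs at θ = 180° (backscattering), giving Δλ_max = 2λ_C = 4.8526 pm.

Initial wavelength: λ₀ = hc/E₀ = 23.3492 pm
Maximum final wavelength: λ'_max = λ₀ + 2λ_C = 23.3492 + 4.8526 = 28.2018 pm
Minimum final energy: E'_min = hc/λ'_max = 43.9632 keV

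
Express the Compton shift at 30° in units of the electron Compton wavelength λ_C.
0.1340 λ_C

The Compton shift formula is:
Δλ = λ_C(1 - cos θ)

Dividing both sides by λ_C:
Δλ/λ_C = 1 - cos θ

For θ = 30°:
Δλ/λ_C = 1 - cos(30°)
Δλ/λ_C = 1 - 0.8660
Δλ/λ_C = 0.1340

This means the shift is 0.1340 × λ_C = 0.3251 pm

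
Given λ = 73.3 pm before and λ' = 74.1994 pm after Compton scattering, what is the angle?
51.00°

First find the wavelength shift:
Δλ = λ' - λ = 74.1994 - 73.3 = 0.8994 pm

Using Δλ = λ_C(1 - cos θ), with λ_C = h/(m_e·c) ≈ 2.42631024 pm:
cos θ = 1 - Δλ/λ_C
cos θ = 1 - 0.8994/2.42631024
cos θ = 0.629314

θ = arccos(0.629314)
θ = 51.00°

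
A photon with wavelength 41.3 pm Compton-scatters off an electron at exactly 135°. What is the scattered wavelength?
45.4420 pm

Using the Compton formula: λ' = λ + λ_C(1 − cos θ)

For θ = 135°, cos θ = -√2/2 (exact) ≈ -0.7071, so:
1 − cos 135° = 1 − (-√2/2) ≈ 1.7071

Δλ = λ_C × 1.7071 = 2.4263 × 1.7071 = 4.1420 pm

λ' = 41.3 + 4.1420 = 45.4420 pm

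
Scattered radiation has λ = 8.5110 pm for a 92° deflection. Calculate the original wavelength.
6.0000 pm

From λ' = λ + Δλ, we have λ = λ' - Δλ

First calculate the Compton shift:
Δλ = λ_C(1 - cos θ)
Δλ = 2.4263 × (1 - cos(92°))
Δλ = 2.4263 × 1.0349
Δλ = 2.5110 pm

Initial wavelength:
λ = λ' - Δλ
λ = 8.5110 - 2.5110
λ = 6.0000 pm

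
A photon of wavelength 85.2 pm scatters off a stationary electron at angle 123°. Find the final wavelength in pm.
88.9478 pm

Using the Compton scattering formula:
λ' = λ + Δλ = λ + λ_C(1 - cos θ)

Given:
- Initial wavelength λ = 85.2 pm
- Scattering angle θ = 123°
- Compton wavelength λ_C ≈ 2.4263 pm

Calculate the shift:
Δλ = 2.4263 × (1 - cos(123°))
Δλ = 2.4263 × 1.5446
Δλ = 3.7478 pm

Final wavelength:
λ' = 85.2 + 3.7478 = 88.9478 pm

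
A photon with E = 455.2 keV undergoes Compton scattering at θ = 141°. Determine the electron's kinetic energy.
278.9769 keV

By energy conservation: K_e = E_initial - E_final

First find the scattered photon energy:
Initial wavelength: λ = hc/E = 2.7237 pm
Compton shift: Δλ = λ_C(1 - cos(141°)) = 4.3119 pm
Final wavelength: λ' = 2.7237 + 4.3119 = 7.0356 pm
Final photon energy: E' = hc/λ' = 176.2231 keV

Electron kinetic energy:
K_e = E - E' = 455.2000 - 176.2231 = 278.9769 keV

(Intermediate values are shown rounded; full precision is carried through to the final answer.)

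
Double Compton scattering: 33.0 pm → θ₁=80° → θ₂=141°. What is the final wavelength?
39.3169 pm

Apply Compton shift twice:

First scattering at θ₁ = 80°:
Δλ₁ = λ_C(1 - cos(80°))
Δλ₁ = 2.4263 × 0.8264
Δλ₁ = 2.0050 pm

After first scattering:
λ₁ = 33.0 + 2.0050 = 35.0050 pm

Second scattering at θ₂ = 141°:
Δλ₂ = λ_C(1 - cos(141°))
Δλ₂ = 2.4263 × 1.7771
Δλ₂ = 4.3119 pm

Final wavelength:
λ₂ = 35.0050 + 4.3119 = 39.3169 pm

Total shift: Δλ_total = 2.0050 + 4.3119 = 6.3169 pm

(Intermediate values are shown rounded; full precision is carried through to the final answer.)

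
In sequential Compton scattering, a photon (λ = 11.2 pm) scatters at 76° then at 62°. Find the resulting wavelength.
14.3266 pm

Apply Compton shift twice:

First scattering at θ₁ = 76°:
Δλ₁ = λ_C(1 - cos(76°))
Δλ₁ = 2.4263 × 0.7581
Δλ₁ = 1.8393 pm

After first scattering:
λ₁ = 11.2 + 1.8393 = 13.0393 pm

Second scattering at θ₂ = 62°:
Δλ₂ = λ_C(1 - cos(62°))
Δλ₂ = 2.4263 × 0.5305
Δλ₂ = 1.2872 pm

Final wavelength:
λ₂ = 13.0393 + 1.2872 = 14.3266 pm

Total shift: Δλ_total = 1.8393 + 1.2872 = 3.1266 pm

(Intermediate values are shown rounded; full precision is carried through to the final answer.)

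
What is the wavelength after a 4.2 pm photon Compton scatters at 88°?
6.5416 pm

Using the Compton scattering formula:
λ' = λ + Δλ = λ + λ_C(1 - cos θ)

Given:
- Initial wavelength λ = 4.2 pm
- Scattering angle θ = 88°
- Compton wavelength λ_C ≈ 2.4263 pm

Calculate the shift:
Δλ = 2.4263 × (1 - cos(88°))
Δλ = 2.4263 × 0.9651
Δλ = 2.3416 pm

Final wavelength:
λ' = 4.2 + 2.3416 = 6.5416 pm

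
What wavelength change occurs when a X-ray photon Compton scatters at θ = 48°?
0.8028 pm

Using the Compton scattering formula:
Δλ = λ_C(1 - cos θ)

where λ_C = h/(m_e·c) ≈ 2.4263 pm is the Compton wavelength of an electron.

For θ = 48°:
cos(48°) = 0.6691
1 - cos(48°) = 0.3309

Δλ = 2.4263 × 0.3309
Δλ = 0.8028 pm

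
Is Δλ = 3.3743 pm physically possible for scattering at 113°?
Yes, consistent

Calculate the expected shift for θ = 113°:

Δλ_expected = λ_C(1 - cos(113°))
Δλ_expected = 2.4263 × (1 - cos(113°))
Δλ_expected = 2.4263 × 1.3907
Δλ_expected = 3.3743 pm

Given shift: 3.3743 pm
Expected shift: 3.3743 pm
Difference: 0.0000 pm

The values match. This is consistent with Compton scattering at the stated angle.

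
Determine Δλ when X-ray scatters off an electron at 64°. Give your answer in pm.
1.3627 pm

Using the Compton scattering formula:
Δλ = λ_C(1 - cos θ)

where λ_C = h/(m_e·c) ≈ 2.4263 pm is the Compton wavelength of an electron.

For θ = 64°:
cos(64°) = 0.4384
1 - cos(64°) = 0.5616

Δλ = 2.4263 × 0.5616
Δλ = 1.3627 pm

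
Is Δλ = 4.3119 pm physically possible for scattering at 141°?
Yes, consistent

Calculate the expected shift for θ = 141°:

Δλ_expected = λ_C(1 - cos(141°))
Δλ_expected = 2.4263 × (1 - cos(141°))
Δλ_expected = 2.4263 × 1.7771
Δλ_expected = 4.3119 pm

Given shift: 4.3119 pm
Expected shift: 4.3119 pm
Difference: 0.0000 pm

The values match. This is consistent with Compton scattering at the stated angle.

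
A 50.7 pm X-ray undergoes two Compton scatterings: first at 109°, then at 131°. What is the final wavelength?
57.9344 pm

Apply Compton shift twice:

First scattering at θ₁ = 109°:
Δλ₁ = λ_C(1 - cos(109°))
Δλ₁ = 2.4263 × 1.3256
Δλ₁ = 3.2162 pm

After first scattering:
λ₁ = 50.7 + 3.2162 = 53.9162 pm

Second scattering at θ₂ = 131°:
Δλ₂ = λ_C(1 - cos(131°))
Δλ₂ = 2.4263 × 1.6561
Δλ₂ = 4.0181 pm

Final wavelength:
λ₂ = 53.9162 + 4.0181 = 57.9344 pm

Total shift: Δλ_total = 3.2162 + 4.0181 = 7.2344 pm

(Intermediate values are shown rounded; full precision is carried through to the final answer.)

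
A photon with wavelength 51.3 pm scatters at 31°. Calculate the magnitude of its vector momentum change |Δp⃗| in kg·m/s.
6.8808e-24 kg·m/s

Photon momentum magnitude is p = h/λ.

Initial momentum:
p₀ = h/λ = 6.6261e-34/5.1300e-11 = 1.2916e-23 kg·m/s

After scattering:
λ' = λ + Δλ = 51.3 + 0.3466 = 51.6466 pm
p' = h/λ' = 6.6261e-34/5.1647e-11 = 1.2830e-23 kg·m/s

Momentum is a vector; the scattered photon's direction makes angle θ = 31° with the incident direction. The magnitude of the vector change Δp⃗ = p⃗₀ − p⃗' is found from the law of cosines:
|Δp⃗|² = p₀² + p'² − 2p₀p'cos θ
|Δp⃗|² = (1.2916e-23)² + (1.2830e-23)² − 2·1.2916e-23·1.2830e-23·cos(31°)
|Δp⃗| = 6.8808e-24 kg·m/s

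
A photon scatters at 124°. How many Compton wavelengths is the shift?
1.5592 λ_C

The Compton shift formula is:
Δλ = λ_C(1 - cos θ)

Dividing both sides by λ_C:
Δλ/λ_C = 1 - cos θ

For θ = 124°:
Δλ/λ_C = 1 - cos(124°)
Δλ/λ_C = 1 - -0.5592
Δλ/λ_C = 1.5592

This means the shift is 1.5592 × λ_C = 3.7831 pm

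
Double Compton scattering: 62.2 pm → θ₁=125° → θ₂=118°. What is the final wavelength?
69.5834 pm

Apply Compton shift twice:

First scattering at θ₁ = 125°:
Δλ₁ = λ_C(1 - cos(125°))
Δλ₁ = 2.4263 × 1.5736
Δλ₁ = 3.8180 pm

After first scattering:
λ₁ = 62.2 + 3.8180 = 66.0180 pm

Second scattering at θ₂ = 118°:
Δλ₂ = λ_C(1 - cos(118°))
Δλ₂ = 2.4263 × 1.4695
Δλ₂ = 3.5654 pm

Final wavelength:
λ₂ = 66.0180 + 3.5654 = 69.5834 pm

Total shift: Δλ_total = 3.8180 + 3.5654 = 7.3834 pm

(Intermediate values are shown rounded; full precision is carried through to the final answer.)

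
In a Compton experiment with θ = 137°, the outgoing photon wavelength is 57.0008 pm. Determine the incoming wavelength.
52.8000 pm

From λ' = λ + Δλ, we have λ = λ' - Δλ

First calculate the Compton shift:
Δλ = λ_C(1 - cos θ)
Δλ = 2.4263 × (1 - cos(137°))
Δλ = 2.4263 × 1.7314
Δλ = 4.2008 pm

Initial wavelength:
λ = λ' - Δλ
λ = 57.0008 - 4.2008
λ = 52.8000 pm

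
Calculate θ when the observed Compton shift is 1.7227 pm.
73.14°

From the Compton formula Δλ = λ_C(1 - cos θ), we can solve for θ:

cos θ = 1 - Δλ/λ_C

Given:
- Δλ = 1.7227 pm
- λ_C = h/(m_e·c) ≈ 2.42631024 pm

cos θ = 1 - 1.7227/2.42631024
cos θ = 1 - 0.710008
cos θ = 0.289992

θ = arccos(0.289992)
θ = 73.14°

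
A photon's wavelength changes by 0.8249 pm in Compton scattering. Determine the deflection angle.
48.70°

From the Compton formula Δλ = λ_C(1 - cos θ), we can solve for θ:

cos θ = 1 - Δλ/λ_C

Given:
- Δλ = 0.8249 pm
- λ_C = h/(m_e·c) ≈ 2.42631024 pm

cos θ = 1 - 0.8249/2.42631024
cos θ = 1 - 0.339981
cos θ = 0.660019

θ = arccos(0.660019)
θ = 48.70°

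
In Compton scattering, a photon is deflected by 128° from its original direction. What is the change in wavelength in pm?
3.9201 pm

Using the Compton scattering formula:
Δλ = λ_C(1 - cos θ)

where λ_C = h/(m_e·c) ≈ 2.4263 pm is the Compton wavelength of an electron.

For θ = 128°:
cos(128°) = -0.6157
1 - cos(128°) = 1.6157

Δλ = 2.4263 × 1.6157
Δλ = 3.9201 pm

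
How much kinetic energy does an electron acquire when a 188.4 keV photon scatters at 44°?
17.6669 keV

By energy conservation: K_e = E_initial - E_final

First find the scattered photon energy:
Initial wavelength: λ = hc/E = 6.5809 pm
Compton shift: Δλ = λ_C(1 - cos(44°)) = 0.6810 pm
Final wavelength: λ' = 6.5809 + 0.6810 = 7.2619 pm
Final photon energy: E' = hc/λ' = 170.7331 keV

Electron kinetic energy:
K_e = E - E' = 188.4000 - 170.7331 = 17.6669 keV

(Intermediate values are shown rounded; full precision is carried through to the final answer.)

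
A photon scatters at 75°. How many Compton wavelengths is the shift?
0.7412 λ_C

The Compton shift formula is:
Δλ = λ_C(1 - cos θ)

Dividing both sides by λ_C:
Δλ/λ_C = 1 - cos θ

For θ = 75°:
Δλ/λ_C = 1 - cos(75°)
Δλ/λ_C = 1 - 0.2588
Δλ/λ_C = 0.7412

This means the shift is 0.7412 × λ_C = 1.7983 pm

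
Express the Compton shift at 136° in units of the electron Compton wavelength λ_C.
1.7193 λ_C

The Compton shift formula is:
Δλ = λ_C(1 - cos θ)

Dividing both sides by λ_C:
Δλ/λ_C = 1 - cos θ

For θ = 136°:
Δλ/λ_C = 1 - cos(136°)
Δλ/λ_C = 1 - -0.7193
Δλ/λ_C = 1.7193

This means the shift is 1.7193 × λ_C = 4.1717 pm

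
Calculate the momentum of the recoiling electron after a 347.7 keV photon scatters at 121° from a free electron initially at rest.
2.4579e-22 kg·m/s

The electron is initially at rest, so by conservation of momentum:
p⃗_e = p⃗₀ − p⃗'  (incident photon momentum minus scattered photon momentum)

Photon momentum magnitudes (p = h/λ = E/c):
λ₀ = hc/E₀ = 3.5658 pm → p₀ = h/λ₀ = 1.8582e-22 kg·m/s
Δλ = λ_C(1 − cos 121°) = 3.6760 pm
λ' = 7.2418 pm → p' = h/λ' = 9.1498e-23 kg·m/s

The scattered photon makes angle θ = 121° with the incident direction, so by the law of cosines:
|p⃗_e|² = p₀² + p'² − 2p₀p'cos θ
|p⃗_e|² = (1.8582e-22)² + (9.1498e-23)² − 2·1.8582e-22·9.1498e-23·cos(121°)
|p⃗_e| = 2.4579e-22 kg·m/s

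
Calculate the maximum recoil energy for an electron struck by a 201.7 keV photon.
88.9828 keV

Maximum energy transfer occurs at θ = 180° (backscattering).

Initial photon: E₀ = 201.7 keV → λ₀ = 6.1470 pm

Maximum Compton shift (at 180°):
Δλ_max = 2λ_C = 2 × 2.4263 = 4.8526 pm

Final wavelength:
λ' = 6.1470 + 4.8526 = 10.9996 pm

Minimum photon energy (maximum energy to electron):
E'_min = hc/λ' = 112.7172 keV

Maximum electron kinetic energy:
K_max = E₀ - E'_min = 201.7000 - 112.7172 = 88.9828 keV

(Intermediate values are shown rounded; full precision is carried through to the final answer.)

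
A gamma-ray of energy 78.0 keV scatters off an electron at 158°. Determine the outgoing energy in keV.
60.2703 keV

First convert energy to wavelength:
λ = hc/E, with hc ≈ 1239.842 keV·pm (i.e. 1239.842 eV·nm)

For E = 78.0 keV = 78000 eV:
λ = 1239.842 keV·pm / 78.0 keV
λ = 15.8954 pm

Calculate the Compton shift:
Δλ = λ_C(1 - cos(158°)) = 2.4263 × 1.9272
Δλ = 4.6759 pm

Final wavelength:
λ' = 15.8954 + 4.6759 = 20.5714 pm

Final energy:
E' = hc/λ' = 1239.842 / 20.5714 = 60.2703 keV

(Intermediate values are shown rounded; full precision is carried through to the final answer.)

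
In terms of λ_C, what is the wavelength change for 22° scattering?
0.0728 λ_C

The Compton shift formula is:
Δλ = λ_C(1 - cos θ)

Dividing both sides by λ_C:
Δλ/λ_C = 1 - cos θ

For θ = 22°:
Δλ/λ_C = 1 - cos(22°)
Δλ/λ_C = 1 - 0.9272
Δλ/λ_C = 0.0728

This means the shift is 0.0728 × λ_C = 0.1767 pm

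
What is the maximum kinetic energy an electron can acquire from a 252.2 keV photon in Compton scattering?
125.2805 keV

Maximum energy transfer occurs at θ = 180° (backscattering).

Initial photon: E₀ = 252.2 keV → λ₀ = 4.9161 pm

Maximum Compton shift (at 180°):
Δλ_max = 2λ_C = 2 × 2.4263 = 4.8526 pm

Final wavelength:
λ' = 4.9161 + 4.8526 = 9.7687 pm

Minimum photon energy (maximum energy to electron):
E'_min = hc/λ' = 126.9195 keV

Maximum electron kinetic energy:
K_max = E₀ - E'_min = 252.2000 - 126.9195 = 125.2805 keV

(Intermediate values are shown rounded; full precision is carried through to the final answer.)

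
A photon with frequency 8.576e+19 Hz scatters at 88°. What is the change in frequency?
3.440e+19 Hz (decrease)

Convert frequency to wavelength (c = 299792458 m/s):
λ₀ = c/f₀ = 299792458/8.576e+19 = 3.4957143e-12 m = 3.4957 pm

Calculate Compton shift:
Δλ = λ_C(1 - cos(88°)) = 2.3416 pm

Final wavelength:
λ' = λ₀ + Δλ = 3.4957 + 2.3416 = 5.8373 pm

Final frequency:
f' = c/λ' = 299792458/5.8373475e-12 = 5.1357651e+19 Hz

Frequency shift (decrease):
Δf = f₀ - f' = 8.576e+19 - 5.1357651e+19 = 3.440e+19 Hz

(Intermediate values are shown rounded; full precision is carried through to the final answer.)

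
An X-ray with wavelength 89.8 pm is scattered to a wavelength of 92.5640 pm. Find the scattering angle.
98.00°

First find the wavelength shift:
Δλ = λ' - λ = 92.5640 - 89.8 = 2.7640 pm

Using Δλ = λ_C(1 - cos θ), with λ_C = h/(m_e·c) ≈ 2.42631024 pm:
cos θ = 1 - Δλ/λ_C
cos θ = 1 - 2.7640/2.42631024
cos θ = -0.139178

θ = arccos(-0.139178)
θ = 98.00°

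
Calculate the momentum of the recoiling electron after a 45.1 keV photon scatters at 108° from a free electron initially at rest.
3.7009e-23 kg·m/s

The electron is initially at rest, so by conservation of momentum:
p⃗_e = p⃗₀ − p⃗'  (incident photon momentum minus scattered photon momentum)

Photon momentum magnitudes (p = h/λ = E/c):
λ₀ = hc/E₀ = 27.4910 pm → p₀ = h/λ₀ = 2.4103e-23 kg·m/s
Δλ = λ_C(1 − cos 108°) = 3.1761 pm
λ' = 30.6670 pm → p' = h/λ' = 2.1606e-23 kg·m/s

The scattered photon makes angle θ = 108° with the incident direction, so by the law of cosines:
|p⃗_e|² = p₀² + p'² − 2p₀p'cos θ
|p⃗_e|² = (2.4103e-23)² + (2.1606e-23)² − 2·2.4103e-23·2.1606e-23·cos(108°)
|p⃗_e| = 3.7009e-23 kg·m/s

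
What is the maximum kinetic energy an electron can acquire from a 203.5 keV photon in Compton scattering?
90.2229 keV

Maximum energy transfer occurs at θ = 180° (backscattering).

Initial photon: E₀ = 203.5 keV → λ₀ = 6.0926 pm

Maximum Compton shift (at 180°):
Δλ_max = 2λ_C = 2 × 2.4263 = 4.8526 pm

Final wavelength:
λ' = 6.0926 + 4.8526 = 10.9452 pm

Minimum photon energy (maximum energy to electron):
E'_min = hc/λ' = 113.2771 keV

Maximum electron kinetic energy:
K_max = E₀ - E'_min = 203.5000 - 113.2771 = 90.2229 keV

(Intermediate values are shown rounded; full precision is carried through to the final answer.)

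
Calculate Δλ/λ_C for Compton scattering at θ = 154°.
1.8988 λ_C

The Compton shift formula is:
Δλ = λ_C(1 - cos θ)

Dividing both sides by λ_C:
Δλ/λ_C = 1 - cos θ

For θ = 154°:
Δλ/λ_C = 1 - cos(154°)
Δλ/λ_C = 1 - -0.8988
Δλ/λ_C = 1.8988

This means the shift is 1.8988 × λ_C = 4.6071 pm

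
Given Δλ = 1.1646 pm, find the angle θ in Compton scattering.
58.67°

From the Compton formula Δλ = λ_C(1 - cos θ), we can solve for θ:

cos θ = 1 - Δλ/λ_C

Given:
- Δλ = 1.1646 pm
- λ_C = h/(m_e·c) ≈ 2.42631024 pm

cos θ = 1 - 1.1646/2.42631024
cos θ = 1 - 0.479988
cos θ = 0.520012

θ = arccos(0.520012)
θ = 58.67°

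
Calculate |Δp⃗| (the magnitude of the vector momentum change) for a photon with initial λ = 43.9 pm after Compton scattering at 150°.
2.7798e-23 kg·m/s

Photon momentum magnitude is p = h/λ.

Initial momentum:
p₀ = h/λ = 6.6261e-34/4.3900e-11 = 1.5094e-23 kg·m/s

After scattering:
λ' = λ + Δλ = 43.9 + 4.5276 = 48.4276 pm
p' = h/λ' = 6.6261e-34/4.8428e-11 = 1.3682e-23 kg·m/s

Momentum is a vector; the scattered photon's direction makes angle θ = 150° with the incident direction. The magnitude of the vector change Δp⃗ = p⃗₀ − p⃗' is found from the law of cosines:
|Δp⃗|² = p₀² + p'² − 2p₀p'cos θ
|Δp⃗|² = (1.5094e-23)² + (1.3682e-23)² − 2·1.5094e-23·1.3682e-23·cos(150°)
|Δp⃗| = 2.7798e-23 kg·m/s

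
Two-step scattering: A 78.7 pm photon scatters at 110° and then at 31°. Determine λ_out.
82.3027 pm

Apply Compton shift twice:

First scattering at θ₁ = 110°:
Δλ₁ = λ_C(1 - cos(110°))
Δλ₁ = 2.4263 × 1.3420
Δλ₁ = 3.2562 pm

After first scattering:
λ₁ = 78.7 + 3.2562 = 81.9562 pm

Second scattering at θ₂ = 31°:
Δλ₂ = λ_C(1 - cos(31°))
Δλ₂ = 2.4263 × 0.1428
Δλ₂ = 0.3466 pm

Final wavelength:
λ₂ = 81.9562 + 0.3466 = 82.3027 pm

Total shift: Δλ_total = 3.2562 + 0.3466 = 3.6027 pm

(Intermediate values are shown rounded; full precision is carried through to the final answer.)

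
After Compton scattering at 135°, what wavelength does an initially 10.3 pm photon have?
14.4420 pm

Using the Compton formula: λ' = λ + λ_C(1 − cos θ)

For θ = 135°, cos θ = -√2/2 (exact) ≈ -0.7071, so:
1 − cos 135° = 1 − (-√2/2) ≈ 1.7071

Δλ = λ_C × 1.7071 = 2.4263 × 1.7071 = 4.1420 pm

λ' = 10.3 + 4.1420 = 14.4420 pm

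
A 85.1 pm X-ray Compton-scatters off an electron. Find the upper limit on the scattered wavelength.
89.9526 pm (at θ = 180°)

The Compton shift is Δλ = λ_C(1 − cos θ).

Since cos θ ranges from −1 to 1, the factor (1 − cos θ) ranges from 0 to 2; the maximum shift occurs at θ = 180° (backscattering):
Δλ_max = 2λ_C = 2 × 2.4263 pm = 4.8526 pm

Maximum scattered wavelength:
λ'_max = λ₀ + Δλ_max = 85.1 + 4.8526 = 89.9526 pm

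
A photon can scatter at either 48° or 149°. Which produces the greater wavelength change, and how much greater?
149° produces the larger shift by a factor of 5.613

Calculate both shifts using Δλ = λ_C(1 - cos θ):

For θ₁ = 48°:
Δλ₁ = 2.4263 × (1 - cos(48°))
Δλ₁ = 2.4263 × 0.3309
Δλ₁ = 0.8028 pm

For θ₂ = 149°:
Δλ₂ = 2.4263 × (1 - cos(149°))
Δλ₂ = 2.4263 × 1.8572
Δλ₂ = 4.5061 pm

The 149° angle produces the larger shift.
Ratio: 4.5061/0.8028 = 5.613

(Intermediate values are shown rounded; full precision is carried through to the final answer.)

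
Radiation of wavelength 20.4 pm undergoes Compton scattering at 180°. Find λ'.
25.2526 pm

Using the Compton formula: λ' = λ + λ_C(1 − cos θ)

For θ = 180°, cos θ = -1 (exact) = -1.0000, so:
1 − cos 180° = 1 − (-1) = 2.0000

Δλ = λ_C × 2.0000 = 2.4263 × 2.0000 = 4.8526 pm

λ' = 20.4 + 4.8526 = 25.2526 pm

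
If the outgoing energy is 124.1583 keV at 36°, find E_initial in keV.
130.2000 keV

Convert final energy to wavelength (hc ≈ 1239.842 keV·pm):
λ' = hc/E' = 1239.842 / 124.1583 = 9.9860 pm

Calculate the Compton shift:
Δλ = λ_C(1 - cos(36°))
Δλ = 2.4263 × (1 - cos(36°))
Δλ = 0.4634 pm

Initial wavelength:
λ = λ' - Δλ = 9.9860 - 0.4634 = 9.5226 pm

Initial energy:
E = hc/λ = 1239.842 / 9.5226 = 130.2000 keV

(Intermediate values are shown rounded; full precision is carried through to the final answer.)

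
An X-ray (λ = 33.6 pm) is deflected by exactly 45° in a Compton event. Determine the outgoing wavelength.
34.3106 pm

Using the Compton formula: λ' = λ + λ_C(1 − cos θ)

For θ = 45°, cos θ = √2/2 (exact) ≈ 0.7071, so:
1 − cos 45° = 1 − (√2/2) ≈ 0.2929

Δλ = λ_C × 0.2929 = 2.4263 × 0.2929 = 0.7106 pm

λ' = 33.6 + 0.7106 = 34.3106 pm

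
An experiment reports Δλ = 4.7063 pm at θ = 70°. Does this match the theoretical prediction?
No, inconsistent

Calculate the expected shift for θ = 70°:

Δλ_expected = λ_C(1 - cos(70°))
Δλ_expected = 2.4263 × (1 - cos(70°))
Δλ_expected = 2.4263 × 0.6580
Δλ_expected = 1.5965 pm

Given shift: 4.7063 pm
Expected shift: 1.5965 pm
Difference: 3.1098 pm

The values do not match. The given shift corresponds to θ ≈ 160.0°, not 70°.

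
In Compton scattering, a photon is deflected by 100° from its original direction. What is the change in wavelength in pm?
2.8476 pm

Using the Compton scattering formula:
Δλ = λ_C(1 - cos θ)

where λ_C = h/(m_e·c) ≈ 2.4263 pm is the Compton wavelength of an electron.

For θ = 100°:
cos(100°) = -0.1736
1 - cos(100°) = 1.1736

Δλ = 2.4263 × 1.1736
Δλ = 2.8476 pm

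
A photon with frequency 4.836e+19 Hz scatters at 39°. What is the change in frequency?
3.880e+18 Hz (decrease)

Convert frequency to wavelength (c = 299792458 m/s):
λ₀ = c/f₀ = 299792458/4.836e+19 = 6.1991823e-12 m = 6.1992 pm

Calculate Compton shift:
Δλ = λ_C(1 - cos(39°)) = 0.5407 pm

Final wavelength:
λ' = λ₀ + Δλ = 6.1992 + 0.5407 = 6.7399 pm

Final frequency:
f' = c/λ' = 299792458/6.7398954e-12 = 4.4480284e+19 Hz

Frequency shift (decrease):
Δf = f₀ - f' = 4.836e+19 - 4.4480284e+19 = 3.880e+18 Hz

(Intermediate values are shown rounded; full precision is carried through to the final answer.)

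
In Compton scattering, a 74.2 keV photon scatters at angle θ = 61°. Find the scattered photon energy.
69.0355 keV

First convert energy to wavelength:
λ = hc/E, with hc ≈ 1239.842 keV·pm (i.e. 1239.842 eV·nm)

For E = 74.2 keV = 74200 eV:
λ = 1239.842 keV·pm / 74.2 keV
λ = 16.7095 pm

Calculate the Compton shift:
Δλ = λ_C(1 - cos(61°)) = 2.4263 × 0.5152
Δλ = 1.2500 pm

Final wavelength:
λ' = 16.7095 + 1.2500 = 17.9595 pm

Final energy:
E' = hc/λ' = 1239.842 / 17.9595 = 69.0355 keV

(Intermediate values are shown rounded; full precision is carried through to the final answer.)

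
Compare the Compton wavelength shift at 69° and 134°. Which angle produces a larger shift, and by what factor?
134° produces the larger shift by a factor of 2.641

Calculate both shifts using Δλ = λ_C(1 - cos θ):

For θ₁ = 69°:
Δλ₁ = 2.4263 × (1 - cos(69°))
Δλ₁ = 2.4263 × 0.6416
Δλ₁ = 1.5568 pm

For θ₂ = 134°:
Δλ₂ = 2.4263 × (1 - cos(134°))
Δλ₂ = 2.4263 × 1.6947
Δλ₂ = 4.1118 pm

The 134° angle produces the larger shift.
Ratio: 4.1118/1.5568 = 2.641

(Intermediate values are shown rounded; full precision is carried through to the final answer.)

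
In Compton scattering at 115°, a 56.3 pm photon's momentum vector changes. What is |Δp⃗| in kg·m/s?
1.9282e-23 kg·m/s

Photon momentum magnitude is p = h/λ.

Initial momentum:
p₀ = h/λ = 6.6261e-34/5.6300e-11 = 1.1769e-23 kg·m/s

After scattering:
λ' = λ + Δλ = 56.3 + 3.4517 = 59.7517 pm
p' = h/λ' = 6.6261e-34/5.9752e-11 = 1.1089e-23 kg·m/s

Momentum is a vector; the scattered photon's direction makes angle θ = 115° with the incident direction. The magnitude of the vector change Δp⃗ = p⃗₀ − p⃗' is found from the law of cosines:
|Δp⃗|² = p₀² + p'² − 2p₀p'cos θ
|Δp⃗|² = (1.1769e-23)² + (1.1089e-23)² − 2·1.1769e-23·1.1089e-23·cos(115°)
|Δp⃗| = 1.9282e-23 kg·m/s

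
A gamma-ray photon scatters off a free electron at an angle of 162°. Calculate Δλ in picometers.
4.7339 pm

Using the Compton scattering formula:
Δλ = λ_C(1 - cos θ)

where λ_C = h/(m_e·c) ≈ 2.4263 pm is the Compton wavelength of an electron.

For θ = 162°:
cos(162°) = -0.9511
1 - cos(162°) = 1.9511

Δλ = 2.4263 × 1.9511
Δλ = 4.7339 pm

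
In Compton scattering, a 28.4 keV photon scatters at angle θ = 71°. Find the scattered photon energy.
27.3739 keV

First convert energy to wavelength:
λ = hc/E, with hc ≈ 1239.842 keV·pm (i.e. 1239.842 eV·nm)

For E = 28.4 keV = 28400 eV:
λ = 1239.842 keV·pm / 28.4 keV
λ = 43.6564 pm

Calculate the Compton shift:
Δλ = λ_C(1 - cos(71°)) = 2.4263 × 0.6744
Δλ = 1.6364 pm

Final wavelength:
λ' = 43.6564 + 1.6364 = 45.2928 pm

Final energy:
E' = hc/λ' = 1239.842 / 45.2928 = 27.3739 keV

(Intermediate values are shown rounded; full precision is carried through to the final answer.)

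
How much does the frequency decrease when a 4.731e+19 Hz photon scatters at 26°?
1.765e+18 Hz (decrease)

Convert frequency to wavelength (c = 299792458 m/s):
λ₀ = c/f₀ = 299792458/4.731e+19 = 6.3367672e-12 m = 6.3368 pm

Calculate Compton shift:
Δλ = λ_C(1 - cos(26°)) = 0.2456 pm

Final wavelength:
λ' = λ₀ + Δλ = 6.3368 + 0.2456 = 6.5823 pm

Final frequency:
f' = c/λ' = 299792458/6.5823243e-12 = 4.5545076e+19 Hz

Frequency shift (decrease):
Δf = f₀ - f' = 4.731e+19 - 4.5545076e+19 = 1.765e+18 Hz

(Intermediate values are shown rounded; full precision is carried through to the final answer.)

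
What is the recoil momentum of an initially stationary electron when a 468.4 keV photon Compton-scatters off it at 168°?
3.3787e-22 kg·m/s

The electron is initially at rest, so by conservation of momentum:
p⃗_e = p⃗₀ − p⃗'  (incident photon momentum minus scattered photon momentum)

Photon momentum magnitudes (p = h/λ = E/c):
λ₀ = hc/E₀ = 2.6470 pm → p₀ = h/λ₀ = 2.5033e-22 kg·m/s
Δλ = λ_C(1 − cos 168°) = 4.7996 pm
λ' = 7.4466 pm → p' = h/λ' = 8.8981e-23 kg·m/s

The scattered photon makes angle θ = 168° with the incident direction, so by the law of cosines:
|p⃗_e|² = p₀² + p'² − 2p₀p'cos θ
|p⃗_e|² = (2.5033e-22)² + (8.8981e-23)² − 2·2.5033e-22·8.8981e-23·cos(168°)
|p⃗_e| = 3.3787e-22 kg·m/s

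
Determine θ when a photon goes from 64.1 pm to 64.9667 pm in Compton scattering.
50.00°

First find the wavelength shift:
Δλ = λ' - λ = 64.9667 - 64.1 = 0.8667 pm

Using Δλ = λ_C(1 - cos θ), with λ_C = h/(m_e·c) ≈ 2.42631024 pm:
cos θ = 1 - Δλ/λ_C
cos θ = 1 - 0.8667/2.42631024
cos θ = 0.642791

θ = arccos(0.642791)
θ = 50.00°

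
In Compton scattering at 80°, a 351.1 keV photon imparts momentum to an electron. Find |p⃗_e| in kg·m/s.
2.0429e-22 kg·m/s

The electron is initially at rest, so by conservation of momentum:
p⃗_e = p⃗₀ − p⃗'  (incident photon momentum minus scattered photon momentum)

Photon momentum magnitudes (p = h/λ = E/c):
λ₀ = hc/E₀ = 3.5313 pm → p₀ = h/λ₀ = 1.8764e-22 kg·m/s
Δλ = λ_C(1 − cos 80°) = 2.0050 pm
λ' = 5.5363 pm → p' = h/λ' = 1.1968e-22 kg·m/s

The scattered photon makes angle θ = 80° with the incident direction, so by the law of cosines:
|p⃗_e|² = p₀² + p'² − 2p₀p'cos θ
|p⃗_e|² = (1.8764e-22)² + (1.1968e-22)² − 2·1.8764e-22·1.1968e-22·cos(80°)
|p⃗_e| = 2.0429e-22 kg·m/s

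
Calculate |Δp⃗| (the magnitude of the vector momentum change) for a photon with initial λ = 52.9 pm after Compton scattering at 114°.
2.0377e-23 kg·m/s

Photon momentum magnitude is p = h/λ.

Initial momentum:
p₀ = h/λ = 6.6261e-34/5.2900e-11 = 1.2526e-23 kg·m/s

After scattering:
λ' = λ + Δλ = 52.9 + 3.4132 = 56.3132 pm
p' = h/λ' = 6.6261e-34/5.6313e-11 = 1.1766e-23 kg·m/s

Momentum is a vector; the scattered photon's direction makes angle θ = 114° with the incident direction. The magnitude of the vector change Δp⃗ = p⃗₀ − p⃗' is found from the law of cosines:
|Δp⃗|² = p₀² + p'² − 2p₀p'cos θ
|Δp⃗|² = (1.2526e-23)² + (1.1766e-23)² − 2·1.2526e-23·1.1766e-23·cos(114°)
|Δp⃗| = 2.0377e-23 kg·m/s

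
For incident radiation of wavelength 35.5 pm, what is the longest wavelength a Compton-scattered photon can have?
40.3526 pm (at θ = 180°)

The Compton shift is Δλ = λ_C(1 − cos θ).

Since cos θ ranges from −1 to 1, the factor (1 − cos θ) ranges from 0 to 2; the maximum shift occurs at θ = 180° (backscattering):
Δλ_max = 2λ_C = 2 × 2.4263 pm = 4.8526 pm

Maximum scattered wavelength:
λ'_max = λ₀ + Δλ_max = 35.5 + 4.8526 = 40.3526 pm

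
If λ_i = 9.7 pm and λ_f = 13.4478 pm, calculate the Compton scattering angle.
123.00°

First find the wavelength shift:
Δλ = λ' - λ = 13.4478 - 9.7 = 3.7478 pm

Using Δλ = λ_C(1 - cos θ), with λ_C = h/(m_e·c) ≈ 2.42631024 pm:
cos θ = 1 - Δλ/λ_C
cos θ = 1 - 3.7478/2.42631024
cos θ = -0.544650

θ = arccos(-0.544650)
θ = 123.00°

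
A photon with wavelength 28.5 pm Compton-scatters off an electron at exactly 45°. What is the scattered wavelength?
29.2106 pm

Using the Compton formula: λ' = λ + λ_C(1 − cos θ)

For θ = 45°, cos θ = √2/2 (exact) ≈ 0.7071, so:
1 − cos 45° = 1 − (√2/2) ≈ 0.2929

Δλ = λ_C × 0.2929 = 2.4263 × 0.2929 = 0.7106 pm

λ' = 28.5 + 0.7106 = 29.2106 pm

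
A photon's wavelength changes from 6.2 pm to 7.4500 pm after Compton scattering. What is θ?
61.00°

First find the wavelength shift:
Δλ = λ' - λ = 7.4500 - 6.2 = 1.2500 pm

Using Δλ = λ_C(1 - cos θ), with λ_C = h/(m_e·c) ≈ 2.42631024 pm:
cos θ = 1 - Δλ/λ_C
cos θ = 1 - 1.2500/2.42631024
cos θ = 0.484814

θ = arccos(0.484814)
θ = 61.00°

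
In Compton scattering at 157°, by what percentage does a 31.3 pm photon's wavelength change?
14.8874%

Calculate the Compton shift:
Δλ = λ_C(1 - cos(157°))
Δλ = 2.4263 × (1 - cos(157°))
Δλ = 2.4263 × 1.9205
Δλ = 4.6597 pm

Percentage change:
(Δλ/λ₀) × 100 = (4.6597/31.3) × 100
= 14.8874%

(Intermediate values are shown rounded; full precision is carried through to the final answer.)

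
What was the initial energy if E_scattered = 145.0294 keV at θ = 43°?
157.0000 keV

Convert final energy to wavelength (hc ≈ 1239.842 keV·pm):
λ' = hc/E' = 1239.842 / 145.0294 = 8.5489 pm

Calculate the Compton shift:
Δλ = λ_C(1 - cos(43°))
Δλ = 2.4263 × (1 - cos(43°))
Δλ = 0.6518 pm

Initial wavelength:
λ = λ' - Δλ = 8.5489 - 0.6518 = 7.8971 pm

Initial energy:
E = hc/λ = 1239.842 / 7.8971 = 157.0000 keV

(Intermediate values are shown rounded; full precision is carried through to the final answer.)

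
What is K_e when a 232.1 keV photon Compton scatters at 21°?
6.7970 keV

By energy conservation: K_e = E_initial - E_final

First find the scattered photon energy:
Initial wavelength: λ = hc/E = 5.3418 pm
Compton shift: Δλ = λ_C(1 - cos(21°)) = 0.1612 pm
Final wavelength: λ' = 5.3418 + 0.1612 = 5.5030 pm
Final photon energy: E' = hc/λ' = 225.3030 keV

Electron kinetic energy:
K_e = E - E' = 232.1000 - 225.3030 = 6.7970 keV

(Intermediate values are shown rounded; full precision is carried through to the final answer.)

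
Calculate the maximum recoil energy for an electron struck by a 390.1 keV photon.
235.7158 keV

Maximum energy transfer occurs at θ = 180° (backscattering).

Initial photon: E₀ = 390.1 keV → λ₀ = 3.1783 pm

Maximum Compton shift (at 180°):
Δλ_max = 2λ_C = 2 × 2.4263 = 4.8526 pm

Final wavelength:
λ' = 3.1783 + 4.8526 = 8.0309 pm

Minimum photon energy (maximum energy to electron):
E'_min = hc/λ' = 154.3842 keV

Maximum electron kinetic energy:
K_max = E₀ - E'_min = 390.1000 - 154.3842 = 235.7158 keV

(Intermediate values are shown rounded; full precision is carried through to the final answer.)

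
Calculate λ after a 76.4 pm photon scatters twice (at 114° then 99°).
82.6190 pm

Apply Compton shift twice:

First scattering at θ₁ = 114°:
Δλ₁ = λ_C(1 - cos(114°))
Δλ₁ = 2.4263 × 1.4067
Δλ₁ = 3.4132 pm

After first scattering:
λ₁ = 76.4 + 3.4132 = 79.8132 pm

Second scattering at θ₂ = 99°:
Δλ₂ = λ_C(1 - cos(99°))
Δλ₂ = 2.4263 × 1.1564
Δλ₂ = 2.8059 pm

Final wavelength:
λ₂ = 79.8132 + 2.8059 = 82.6190 pm

Total shift: Δλ_total = 3.4132 + 2.8059 = 6.2190 pm

(Intermediate values are shown rounded; full precision is carried through to the final answer.)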